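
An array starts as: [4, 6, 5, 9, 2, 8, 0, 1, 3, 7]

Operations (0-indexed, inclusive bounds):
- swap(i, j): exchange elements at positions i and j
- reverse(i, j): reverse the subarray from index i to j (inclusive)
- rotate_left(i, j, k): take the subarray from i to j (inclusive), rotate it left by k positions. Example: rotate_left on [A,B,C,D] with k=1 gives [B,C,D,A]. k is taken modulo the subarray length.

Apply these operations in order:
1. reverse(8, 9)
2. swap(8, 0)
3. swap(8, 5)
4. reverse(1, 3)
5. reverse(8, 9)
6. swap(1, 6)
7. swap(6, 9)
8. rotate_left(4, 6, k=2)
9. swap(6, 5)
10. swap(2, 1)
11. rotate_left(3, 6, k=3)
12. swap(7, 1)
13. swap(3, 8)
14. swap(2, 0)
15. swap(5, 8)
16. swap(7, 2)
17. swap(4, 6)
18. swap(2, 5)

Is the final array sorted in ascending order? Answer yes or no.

After 1 (reverse(8, 9)): [4, 6, 5, 9, 2, 8, 0, 1, 7, 3]
After 2 (swap(8, 0)): [7, 6, 5, 9, 2, 8, 0, 1, 4, 3]
After 3 (swap(8, 5)): [7, 6, 5, 9, 2, 4, 0, 1, 8, 3]
After 4 (reverse(1, 3)): [7, 9, 5, 6, 2, 4, 0, 1, 8, 3]
After 5 (reverse(8, 9)): [7, 9, 5, 6, 2, 4, 0, 1, 3, 8]
After 6 (swap(1, 6)): [7, 0, 5, 6, 2, 4, 9, 1, 3, 8]
After 7 (swap(6, 9)): [7, 0, 5, 6, 2, 4, 8, 1, 3, 9]
After 8 (rotate_left(4, 6, k=2)): [7, 0, 5, 6, 8, 2, 4, 1, 3, 9]
After 9 (swap(6, 5)): [7, 0, 5, 6, 8, 4, 2, 1, 3, 9]
After 10 (swap(2, 1)): [7, 5, 0, 6, 8, 4, 2, 1, 3, 9]
After 11 (rotate_left(3, 6, k=3)): [7, 5, 0, 2, 6, 8, 4, 1, 3, 9]
After 12 (swap(7, 1)): [7, 1, 0, 2, 6, 8, 4, 5, 3, 9]
After 13 (swap(3, 8)): [7, 1, 0, 3, 6, 8, 4, 5, 2, 9]
After 14 (swap(2, 0)): [0, 1, 7, 3, 6, 8, 4, 5, 2, 9]
After 15 (swap(5, 8)): [0, 1, 7, 3, 6, 2, 4, 5, 8, 9]
After 16 (swap(7, 2)): [0, 1, 5, 3, 6, 2, 4, 7, 8, 9]
After 17 (swap(4, 6)): [0, 1, 5, 3, 4, 2, 6, 7, 8, 9]
After 18 (swap(2, 5)): [0, 1, 2, 3, 4, 5, 6, 7, 8, 9]

Answer: yes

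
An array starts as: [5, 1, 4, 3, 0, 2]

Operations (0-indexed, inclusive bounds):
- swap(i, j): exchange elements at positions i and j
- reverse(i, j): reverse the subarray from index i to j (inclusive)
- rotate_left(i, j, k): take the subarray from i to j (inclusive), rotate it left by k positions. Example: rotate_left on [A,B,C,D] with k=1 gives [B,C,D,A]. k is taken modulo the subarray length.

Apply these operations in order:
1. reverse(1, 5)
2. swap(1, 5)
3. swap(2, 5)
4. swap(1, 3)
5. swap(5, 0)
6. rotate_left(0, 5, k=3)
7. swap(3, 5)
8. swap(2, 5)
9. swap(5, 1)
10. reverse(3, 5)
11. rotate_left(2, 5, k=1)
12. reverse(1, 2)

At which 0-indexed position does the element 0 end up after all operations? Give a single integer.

Answer: 5

Derivation:
After 1 (reverse(1, 5)): [5, 2, 0, 3, 4, 1]
After 2 (swap(1, 5)): [5, 1, 0, 3, 4, 2]
After 3 (swap(2, 5)): [5, 1, 2, 3, 4, 0]
After 4 (swap(1, 3)): [5, 3, 2, 1, 4, 0]
After 5 (swap(5, 0)): [0, 3, 2, 1, 4, 5]
After 6 (rotate_left(0, 5, k=3)): [1, 4, 5, 0, 3, 2]
After 7 (swap(3, 5)): [1, 4, 5, 2, 3, 0]
After 8 (swap(2, 5)): [1, 4, 0, 2, 3, 5]
After 9 (swap(5, 1)): [1, 5, 0, 2, 3, 4]
After 10 (reverse(3, 5)): [1, 5, 0, 4, 3, 2]
After 11 (rotate_left(2, 5, k=1)): [1, 5, 4, 3, 2, 0]
After 12 (reverse(1, 2)): [1, 4, 5, 3, 2, 0]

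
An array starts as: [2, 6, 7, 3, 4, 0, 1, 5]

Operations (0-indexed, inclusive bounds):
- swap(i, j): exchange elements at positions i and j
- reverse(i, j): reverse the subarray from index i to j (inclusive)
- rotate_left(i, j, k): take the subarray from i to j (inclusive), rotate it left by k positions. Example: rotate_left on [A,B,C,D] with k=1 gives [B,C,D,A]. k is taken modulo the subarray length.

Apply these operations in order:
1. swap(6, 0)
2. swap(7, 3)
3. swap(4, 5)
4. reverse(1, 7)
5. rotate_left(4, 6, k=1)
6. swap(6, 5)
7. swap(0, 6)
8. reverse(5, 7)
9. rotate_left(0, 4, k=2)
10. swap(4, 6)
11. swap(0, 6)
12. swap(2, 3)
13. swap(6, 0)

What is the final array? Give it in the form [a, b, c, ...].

Answer: [2, 4, 7, 5, 1, 6, 3, 0]

Derivation:
After 1 (swap(6, 0)): [1, 6, 7, 3, 4, 0, 2, 5]
After 2 (swap(7, 3)): [1, 6, 7, 5, 4, 0, 2, 3]
After 3 (swap(4, 5)): [1, 6, 7, 5, 0, 4, 2, 3]
After 4 (reverse(1, 7)): [1, 3, 2, 4, 0, 5, 7, 6]
After 5 (rotate_left(4, 6, k=1)): [1, 3, 2, 4, 5, 7, 0, 6]
After 6 (swap(6, 5)): [1, 3, 2, 4, 5, 0, 7, 6]
After 7 (swap(0, 6)): [7, 3, 2, 4, 5, 0, 1, 6]
After 8 (reverse(5, 7)): [7, 3, 2, 4, 5, 6, 1, 0]
After 9 (rotate_left(0, 4, k=2)): [2, 4, 5, 7, 3, 6, 1, 0]
After 10 (swap(4, 6)): [2, 4, 5, 7, 1, 6, 3, 0]
After 11 (swap(0, 6)): [3, 4, 5, 7, 1, 6, 2, 0]
After 12 (swap(2, 3)): [3, 4, 7, 5, 1, 6, 2, 0]
After 13 (swap(6, 0)): [2, 4, 7, 5, 1, 6, 3, 0]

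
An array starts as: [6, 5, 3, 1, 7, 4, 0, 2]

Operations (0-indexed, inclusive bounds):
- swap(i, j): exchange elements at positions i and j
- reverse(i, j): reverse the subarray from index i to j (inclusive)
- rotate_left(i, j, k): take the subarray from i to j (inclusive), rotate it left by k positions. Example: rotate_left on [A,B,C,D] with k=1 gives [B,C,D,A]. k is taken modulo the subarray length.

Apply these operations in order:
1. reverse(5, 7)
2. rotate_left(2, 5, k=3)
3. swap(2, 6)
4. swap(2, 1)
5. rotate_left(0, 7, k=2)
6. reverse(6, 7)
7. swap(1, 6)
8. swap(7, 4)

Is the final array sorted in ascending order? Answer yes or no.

Answer: no

Derivation:
After 1 (reverse(5, 7)): [6, 5, 3, 1, 7, 2, 0, 4]
After 2 (rotate_left(2, 5, k=3)): [6, 5, 2, 3, 1, 7, 0, 4]
After 3 (swap(2, 6)): [6, 5, 0, 3, 1, 7, 2, 4]
After 4 (swap(2, 1)): [6, 0, 5, 3, 1, 7, 2, 4]
After 5 (rotate_left(0, 7, k=2)): [5, 3, 1, 7, 2, 4, 6, 0]
After 6 (reverse(6, 7)): [5, 3, 1, 7, 2, 4, 0, 6]
After 7 (swap(1, 6)): [5, 0, 1, 7, 2, 4, 3, 6]
After 8 (swap(7, 4)): [5, 0, 1, 7, 6, 4, 3, 2]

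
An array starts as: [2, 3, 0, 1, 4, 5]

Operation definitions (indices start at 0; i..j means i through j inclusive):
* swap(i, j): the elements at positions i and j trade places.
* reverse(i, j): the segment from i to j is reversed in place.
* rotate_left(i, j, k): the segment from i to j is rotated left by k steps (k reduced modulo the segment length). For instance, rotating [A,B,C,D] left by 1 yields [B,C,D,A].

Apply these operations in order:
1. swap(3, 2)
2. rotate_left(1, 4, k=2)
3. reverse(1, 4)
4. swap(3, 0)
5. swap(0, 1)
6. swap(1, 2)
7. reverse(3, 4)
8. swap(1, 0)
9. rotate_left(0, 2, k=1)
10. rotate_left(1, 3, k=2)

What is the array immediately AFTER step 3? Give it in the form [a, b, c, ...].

After 1 (swap(3, 2)): [2, 3, 1, 0, 4, 5]
After 2 (rotate_left(1, 4, k=2)): [2, 0, 4, 3, 1, 5]
After 3 (reverse(1, 4)): [2, 1, 3, 4, 0, 5]

Answer: [2, 1, 3, 4, 0, 5]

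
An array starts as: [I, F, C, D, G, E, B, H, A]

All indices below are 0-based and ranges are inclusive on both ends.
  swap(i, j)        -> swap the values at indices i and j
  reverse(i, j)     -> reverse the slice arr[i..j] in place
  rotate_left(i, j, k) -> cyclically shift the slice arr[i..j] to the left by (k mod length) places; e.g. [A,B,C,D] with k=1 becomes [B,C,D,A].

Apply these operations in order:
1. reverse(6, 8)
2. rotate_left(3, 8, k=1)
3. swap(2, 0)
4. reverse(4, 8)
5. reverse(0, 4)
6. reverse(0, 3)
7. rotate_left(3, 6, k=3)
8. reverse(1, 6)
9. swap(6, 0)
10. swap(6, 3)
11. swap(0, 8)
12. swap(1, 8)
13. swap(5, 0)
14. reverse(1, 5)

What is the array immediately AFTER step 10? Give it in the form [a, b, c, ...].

After 1 (reverse(6, 8)): [I, F, C, D, G, E, A, H, B]
After 2 (rotate_left(3, 8, k=1)): [I, F, C, G, E, A, H, B, D]
After 3 (swap(2, 0)): [C, F, I, G, E, A, H, B, D]
After 4 (reverse(4, 8)): [C, F, I, G, D, B, H, A, E]
After 5 (reverse(0, 4)): [D, G, I, F, C, B, H, A, E]
After 6 (reverse(0, 3)): [F, I, G, D, C, B, H, A, E]
After 7 (rotate_left(3, 6, k=3)): [F, I, G, H, D, C, B, A, E]
After 8 (reverse(1, 6)): [F, B, C, D, H, G, I, A, E]
After 9 (swap(6, 0)): [I, B, C, D, H, G, F, A, E]
After 10 (swap(6, 3)): [I, B, C, F, H, G, D, A, E]

Answer: [I, B, C, F, H, G, D, A, E]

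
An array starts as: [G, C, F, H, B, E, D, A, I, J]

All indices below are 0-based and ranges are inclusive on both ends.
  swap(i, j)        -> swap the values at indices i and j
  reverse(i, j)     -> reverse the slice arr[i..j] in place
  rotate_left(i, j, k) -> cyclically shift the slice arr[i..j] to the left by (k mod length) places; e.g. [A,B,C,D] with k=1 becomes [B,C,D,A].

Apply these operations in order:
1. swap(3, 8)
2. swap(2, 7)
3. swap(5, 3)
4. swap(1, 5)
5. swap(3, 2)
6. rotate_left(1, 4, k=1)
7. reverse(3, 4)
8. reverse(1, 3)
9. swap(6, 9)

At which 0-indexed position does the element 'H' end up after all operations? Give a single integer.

Answer: 8

Derivation:
After 1 (swap(3, 8)): [G, C, F, I, B, E, D, A, H, J]
After 2 (swap(2, 7)): [G, C, A, I, B, E, D, F, H, J]
After 3 (swap(5, 3)): [G, C, A, E, B, I, D, F, H, J]
After 4 (swap(1, 5)): [G, I, A, E, B, C, D, F, H, J]
After 5 (swap(3, 2)): [G, I, E, A, B, C, D, F, H, J]
After 6 (rotate_left(1, 4, k=1)): [G, E, A, B, I, C, D, F, H, J]
After 7 (reverse(3, 4)): [G, E, A, I, B, C, D, F, H, J]
After 8 (reverse(1, 3)): [G, I, A, E, B, C, D, F, H, J]
After 9 (swap(6, 9)): [G, I, A, E, B, C, J, F, H, D]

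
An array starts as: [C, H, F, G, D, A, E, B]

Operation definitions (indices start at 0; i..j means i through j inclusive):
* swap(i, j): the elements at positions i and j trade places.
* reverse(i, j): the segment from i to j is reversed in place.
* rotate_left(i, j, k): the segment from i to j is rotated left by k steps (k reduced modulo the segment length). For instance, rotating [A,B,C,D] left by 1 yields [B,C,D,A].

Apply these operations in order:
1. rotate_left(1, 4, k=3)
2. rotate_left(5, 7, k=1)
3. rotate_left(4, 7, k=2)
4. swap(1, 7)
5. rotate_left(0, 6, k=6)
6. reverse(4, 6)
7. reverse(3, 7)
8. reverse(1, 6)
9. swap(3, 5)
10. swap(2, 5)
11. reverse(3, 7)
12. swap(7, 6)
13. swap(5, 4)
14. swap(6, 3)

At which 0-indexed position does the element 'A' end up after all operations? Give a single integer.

Answer: 1

Derivation:
After 1 (rotate_left(1, 4, k=3)): [C, D, H, F, G, A, E, B]
After 2 (rotate_left(5, 7, k=1)): [C, D, H, F, G, E, B, A]
After 3 (rotate_left(4, 7, k=2)): [C, D, H, F, B, A, G, E]
After 4 (swap(1, 7)): [C, E, H, F, B, A, G, D]
After 5 (rotate_left(0, 6, k=6)): [G, C, E, H, F, B, A, D]
After 6 (reverse(4, 6)): [G, C, E, H, A, B, F, D]
After 7 (reverse(3, 7)): [G, C, E, D, F, B, A, H]
After 8 (reverse(1, 6)): [G, A, B, F, D, E, C, H]
After 9 (swap(3, 5)): [G, A, B, E, D, F, C, H]
After 10 (swap(2, 5)): [G, A, F, E, D, B, C, H]
After 11 (reverse(3, 7)): [G, A, F, H, C, B, D, E]
After 12 (swap(7, 6)): [G, A, F, H, C, B, E, D]
After 13 (swap(5, 4)): [G, A, F, H, B, C, E, D]
After 14 (swap(6, 3)): [G, A, F, E, B, C, H, D]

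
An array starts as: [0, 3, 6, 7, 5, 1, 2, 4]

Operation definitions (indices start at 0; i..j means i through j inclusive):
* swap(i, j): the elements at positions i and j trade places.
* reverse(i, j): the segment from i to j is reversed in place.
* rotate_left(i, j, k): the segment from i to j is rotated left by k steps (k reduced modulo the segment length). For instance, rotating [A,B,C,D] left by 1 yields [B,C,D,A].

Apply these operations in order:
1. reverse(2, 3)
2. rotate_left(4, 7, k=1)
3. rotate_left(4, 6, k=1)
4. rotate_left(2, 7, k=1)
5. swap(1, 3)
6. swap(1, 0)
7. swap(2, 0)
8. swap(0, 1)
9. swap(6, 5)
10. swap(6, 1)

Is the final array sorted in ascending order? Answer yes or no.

After 1 (reverse(2, 3)): [0, 3, 7, 6, 5, 1, 2, 4]
After 2 (rotate_left(4, 7, k=1)): [0, 3, 7, 6, 1, 2, 4, 5]
After 3 (rotate_left(4, 6, k=1)): [0, 3, 7, 6, 2, 4, 1, 5]
After 4 (rotate_left(2, 7, k=1)): [0, 3, 6, 2, 4, 1, 5, 7]
After 5 (swap(1, 3)): [0, 2, 6, 3, 4, 1, 5, 7]
After 6 (swap(1, 0)): [2, 0, 6, 3, 4, 1, 5, 7]
After 7 (swap(2, 0)): [6, 0, 2, 3, 4, 1, 5, 7]
After 8 (swap(0, 1)): [0, 6, 2, 3, 4, 1, 5, 7]
After 9 (swap(6, 5)): [0, 6, 2, 3, 4, 5, 1, 7]
After 10 (swap(6, 1)): [0, 1, 2, 3, 4, 5, 6, 7]

Answer: yes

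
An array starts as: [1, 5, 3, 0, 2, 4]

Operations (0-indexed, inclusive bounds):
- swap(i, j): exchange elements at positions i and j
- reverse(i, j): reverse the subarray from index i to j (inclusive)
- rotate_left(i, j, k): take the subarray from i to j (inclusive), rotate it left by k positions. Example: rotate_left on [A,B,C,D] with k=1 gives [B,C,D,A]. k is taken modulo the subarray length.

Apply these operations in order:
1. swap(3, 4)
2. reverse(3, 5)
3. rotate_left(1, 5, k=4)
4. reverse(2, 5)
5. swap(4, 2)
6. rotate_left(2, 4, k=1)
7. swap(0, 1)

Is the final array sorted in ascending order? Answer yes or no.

After 1 (swap(3, 4)): [1, 5, 3, 2, 0, 4]
After 2 (reverse(3, 5)): [1, 5, 3, 4, 0, 2]
After 3 (rotate_left(1, 5, k=4)): [1, 2, 5, 3, 4, 0]
After 4 (reverse(2, 5)): [1, 2, 0, 4, 3, 5]
After 5 (swap(4, 2)): [1, 2, 3, 4, 0, 5]
After 6 (rotate_left(2, 4, k=1)): [1, 2, 4, 0, 3, 5]
After 7 (swap(0, 1)): [2, 1, 4, 0, 3, 5]

Answer: no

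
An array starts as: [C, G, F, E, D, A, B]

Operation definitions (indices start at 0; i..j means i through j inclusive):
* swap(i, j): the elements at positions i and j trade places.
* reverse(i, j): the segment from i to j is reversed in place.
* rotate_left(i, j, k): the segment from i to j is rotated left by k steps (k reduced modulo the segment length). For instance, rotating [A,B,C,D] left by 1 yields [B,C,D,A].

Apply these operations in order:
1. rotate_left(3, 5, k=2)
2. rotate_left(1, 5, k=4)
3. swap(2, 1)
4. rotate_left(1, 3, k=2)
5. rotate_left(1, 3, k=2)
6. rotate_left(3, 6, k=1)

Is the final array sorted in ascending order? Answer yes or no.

Answer: no

Derivation:
After 1 (rotate_left(3, 5, k=2)): [C, G, F, A, E, D, B]
After 2 (rotate_left(1, 5, k=4)): [C, D, G, F, A, E, B]
After 3 (swap(2, 1)): [C, G, D, F, A, E, B]
After 4 (rotate_left(1, 3, k=2)): [C, F, G, D, A, E, B]
After 5 (rotate_left(1, 3, k=2)): [C, D, F, G, A, E, B]
After 6 (rotate_left(3, 6, k=1)): [C, D, F, A, E, B, G]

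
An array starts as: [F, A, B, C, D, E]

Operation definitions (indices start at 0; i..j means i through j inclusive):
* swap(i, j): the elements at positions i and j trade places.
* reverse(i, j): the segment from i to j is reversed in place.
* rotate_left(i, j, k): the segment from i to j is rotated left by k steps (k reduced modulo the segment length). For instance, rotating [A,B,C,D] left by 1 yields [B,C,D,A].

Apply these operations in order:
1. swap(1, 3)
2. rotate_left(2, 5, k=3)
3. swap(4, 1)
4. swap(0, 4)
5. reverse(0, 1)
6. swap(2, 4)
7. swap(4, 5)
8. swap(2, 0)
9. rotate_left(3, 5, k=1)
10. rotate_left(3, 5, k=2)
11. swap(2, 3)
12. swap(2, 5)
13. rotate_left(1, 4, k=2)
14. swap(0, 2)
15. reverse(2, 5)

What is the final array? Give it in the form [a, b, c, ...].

After 1 (swap(1, 3)): [F, C, B, A, D, E]
After 2 (rotate_left(2, 5, k=3)): [F, C, E, B, A, D]
After 3 (swap(4, 1)): [F, A, E, B, C, D]
After 4 (swap(0, 4)): [C, A, E, B, F, D]
After 5 (reverse(0, 1)): [A, C, E, B, F, D]
After 6 (swap(2, 4)): [A, C, F, B, E, D]
After 7 (swap(4, 5)): [A, C, F, B, D, E]
After 8 (swap(2, 0)): [F, C, A, B, D, E]
After 9 (rotate_left(3, 5, k=1)): [F, C, A, D, E, B]
After 10 (rotate_left(3, 5, k=2)): [F, C, A, B, D, E]
After 11 (swap(2, 3)): [F, C, B, A, D, E]
After 12 (swap(2, 5)): [F, C, E, A, D, B]
After 13 (rotate_left(1, 4, k=2)): [F, A, D, C, E, B]
After 14 (swap(0, 2)): [D, A, F, C, E, B]
After 15 (reverse(2, 5)): [D, A, B, E, C, F]

Answer: [D, A, B, E, C, F]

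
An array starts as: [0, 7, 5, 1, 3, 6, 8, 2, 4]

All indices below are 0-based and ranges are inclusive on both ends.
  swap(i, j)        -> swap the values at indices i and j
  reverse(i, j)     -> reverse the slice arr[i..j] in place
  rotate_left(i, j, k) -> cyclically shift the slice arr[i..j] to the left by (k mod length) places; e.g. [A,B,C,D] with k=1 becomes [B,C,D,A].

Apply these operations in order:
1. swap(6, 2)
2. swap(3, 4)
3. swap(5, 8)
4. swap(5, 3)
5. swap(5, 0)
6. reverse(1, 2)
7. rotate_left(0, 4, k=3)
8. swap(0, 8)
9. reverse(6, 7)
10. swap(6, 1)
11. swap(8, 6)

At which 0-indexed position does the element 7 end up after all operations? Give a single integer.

Answer: 4

Derivation:
After 1 (swap(6, 2)): [0, 7, 8, 1, 3, 6, 5, 2, 4]
After 2 (swap(3, 4)): [0, 7, 8, 3, 1, 6, 5, 2, 4]
After 3 (swap(5, 8)): [0, 7, 8, 3, 1, 4, 5, 2, 6]
After 4 (swap(5, 3)): [0, 7, 8, 4, 1, 3, 5, 2, 6]
After 5 (swap(5, 0)): [3, 7, 8, 4, 1, 0, 5, 2, 6]
After 6 (reverse(1, 2)): [3, 8, 7, 4, 1, 0, 5, 2, 6]
After 7 (rotate_left(0, 4, k=3)): [4, 1, 3, 8, 7, 0, 5, 2, 6]
After 8 (swap(0, 8)): [6, 1, 3, 8, 7, 0, 5, 2, 4]
After 9 (reverse(6, 7)): [6, 1, 3, 8, 7, 0, 2, 5, 4]
After 10 (swap(6, 1)): [6, 2, 3, 8, 7, 0, 1, 5, 4]
After 11 (swap(8, 6)): [6, 2, 3, 8, 7, 0, 4, 5, 1]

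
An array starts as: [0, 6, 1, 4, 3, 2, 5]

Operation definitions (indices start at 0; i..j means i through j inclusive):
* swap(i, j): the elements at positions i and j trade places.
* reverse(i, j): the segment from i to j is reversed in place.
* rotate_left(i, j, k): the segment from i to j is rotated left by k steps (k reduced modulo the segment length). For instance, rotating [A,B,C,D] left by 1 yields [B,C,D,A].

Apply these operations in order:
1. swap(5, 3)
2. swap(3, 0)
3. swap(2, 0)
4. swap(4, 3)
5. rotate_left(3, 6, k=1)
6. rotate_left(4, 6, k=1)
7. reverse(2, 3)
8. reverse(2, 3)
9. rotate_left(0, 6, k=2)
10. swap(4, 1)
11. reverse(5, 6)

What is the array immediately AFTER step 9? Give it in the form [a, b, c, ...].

After 1 (swap(5, 3)): [0, 6, 1, 2, 3, 4, 5]
After 2 (swap(3, 0)): [2, 6, 1, 0, 3, 4, 5]
After 3 (swap(2, 0)): [1, 6, 2, 0, 3, 4, 5]
After 4 (swap(4, 3)): [1, 6, 2, 3, 0, 4, 5]
After 5 (rotate_left(3, 6, k=1)): [1, 6, 2, 0, 4, 5, 3]
After 6 (rotate_left(4, 6, k=1)): [1, 6, 2, 0, 5, 3, 4]
After 7 (reverse(2, 3)): [1, 6, 0, 2, 5, 3, 4]
After 8 (reverse(2, 3)): [1, 6, 2, 0, 5, 3, 4]
After 9 (rotate_left(0, 6, k=2)): [2, 0, 5, 3, 4, 1, 6]

Answer: [2, 0, 5, 3, 4, 1, 6]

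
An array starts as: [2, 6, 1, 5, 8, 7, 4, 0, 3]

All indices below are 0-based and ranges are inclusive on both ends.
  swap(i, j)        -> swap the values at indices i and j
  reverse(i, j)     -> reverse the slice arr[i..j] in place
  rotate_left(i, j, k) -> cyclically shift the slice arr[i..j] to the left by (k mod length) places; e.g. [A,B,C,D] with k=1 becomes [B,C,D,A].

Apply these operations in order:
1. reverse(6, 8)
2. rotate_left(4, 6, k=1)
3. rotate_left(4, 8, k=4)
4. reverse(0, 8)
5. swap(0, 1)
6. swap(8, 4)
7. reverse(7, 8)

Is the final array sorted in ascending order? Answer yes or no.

Answer: no

Derivation:
After 1 (reverse(6, 8)): [2, 6, 1, 5, 8, 7, 3, 0, 4]
After 2 (rotate_left(4, 6, k=1)): [2, 6, 1, 5, 7, 3, 8, 0, 4]
After 3 (rotate_left(4, 8, k=4)): [2, 6, 1, 5, 4, 7, 3, 8, 0]
After 4 (reverse(0, 8)): [0, 8, 3, 7, 4, 5, 1, 6, 2]
After 5 (swap(0, 1)): [8, 0, 3, 7, 4, 5, 1, 6, 2]
After 6 (swap(8, 4)): [8, 0, 3, 7, 2, 5, 1, 6, 4]
After 7 (reverse(7, 8)): [8, 0, 3, 7, 2, 5, 1, 4, 6]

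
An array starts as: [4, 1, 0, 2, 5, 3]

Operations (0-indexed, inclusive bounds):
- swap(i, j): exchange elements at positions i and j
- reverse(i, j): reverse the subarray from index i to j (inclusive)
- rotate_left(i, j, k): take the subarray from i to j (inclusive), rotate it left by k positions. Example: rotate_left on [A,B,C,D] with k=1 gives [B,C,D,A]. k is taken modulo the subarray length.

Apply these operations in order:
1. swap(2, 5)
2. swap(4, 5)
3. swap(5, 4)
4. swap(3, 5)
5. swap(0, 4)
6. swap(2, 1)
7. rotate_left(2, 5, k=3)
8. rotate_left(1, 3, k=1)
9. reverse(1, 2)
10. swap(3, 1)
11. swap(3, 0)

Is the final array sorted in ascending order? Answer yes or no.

Answer: no

Derivation:
After 1 (swap(2, 5)): [4, 1, 3, 2, 5, 0]
After 2 (swap(4, 5)): [4, 1, 3, 2, 0, 5]
After 3 (swap(5, 4)): [4, 1, 3, 2, 5, 0]
After 4 (swap(3, 5)): [4, 1, 3, 0, 5, 2]
After 5 (swap(0, 4)): [5, 1, 3, 0, 4, 2]
After 6 (swap(2, 1)): [5, 3, 1, 0, 4, 2]
After 7 (rotate_left(2, 5, k=3)): [5, 3, 2, 1, 0, 4]
After 8 (rotate_left(1, 3, k=1)): [5, 2, 1, 3, 0, 4]
After 9 (reverse(1, 2)): [5, 1, 2, 3, 0, 4]
After 10 (swap(3, 1)): [5, 3, 2, 1, 0, 4]
After 11 (swap(3, 0)): [1, 3, 2, 5, 0, 4]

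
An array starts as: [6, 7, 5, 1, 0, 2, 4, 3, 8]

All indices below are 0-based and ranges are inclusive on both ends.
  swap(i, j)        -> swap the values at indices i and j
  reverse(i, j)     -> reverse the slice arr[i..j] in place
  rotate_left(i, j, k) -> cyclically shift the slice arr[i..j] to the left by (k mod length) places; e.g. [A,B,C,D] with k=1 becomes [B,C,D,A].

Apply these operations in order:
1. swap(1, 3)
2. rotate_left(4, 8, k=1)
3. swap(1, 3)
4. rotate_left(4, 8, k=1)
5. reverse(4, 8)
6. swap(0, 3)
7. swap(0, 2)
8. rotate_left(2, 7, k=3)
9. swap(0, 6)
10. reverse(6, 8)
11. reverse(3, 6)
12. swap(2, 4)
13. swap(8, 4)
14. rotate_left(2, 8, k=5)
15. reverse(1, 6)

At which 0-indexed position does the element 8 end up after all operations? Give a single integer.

Answer: 8

Derivation:
After 1 (swap(1, 3)): [6, 1, 5, 7, 0, 2, 4, 3, 8]
After 2 (rotate_left(4, 8, k=1)): [6, 1, 5, 7, 2, 4, 3, 8, 0]
After 3 (swap(1, 3)): [6, 7, 5, 1, 2, 4, 3, 8, 0]
After 4 (rotate_left(4, 8, k=1)): [6, 7, 5, 1, 4, 3, 8, 0, 2]
After 5 (reverse(4, 8)): [6, 7, 5, 1, 2, 0, 8, 3, 4]
After 6 (swap(0, 3)): [1, 7, 5, 6, 2, 0, 8, 3, 4]
After 7 (swap(0, 2)): [5, 7, 1, 6, 2, 0, 8, 3, 4]
After 8 (rotate_left(2, 7, k=3)): [5, 7, 0, 8, 3, 1, 6, 2, 4]
After 9 (swap(0, 6)): [6, 7, 0, 8, 3, 1, 5, 2, 4]
After 10 (reverse(6, 8)): [6, 7, 0, 8, 3, 1, 4, 2, 5]
After 11 (reverse(3, 6)): [6, 7, 0, 4, 1, 3, 8, 2, 5]
After 12 (swap(2, 4)): [6, 7, 1, 4, 0, 3, 8, 2, 5]
After 13 (swap(8, 4)): [6, 7, 1, 4, 5, 3, 8, 2, 0]
After 14 (rotate_left(2, 8, k=5)): [6, 7, 2, 0, 1, 4, 5, 3, 8]
After 15 (reverse(1, 6)): [6, 5, 4, 1, 0, 2, 7, 3, 8]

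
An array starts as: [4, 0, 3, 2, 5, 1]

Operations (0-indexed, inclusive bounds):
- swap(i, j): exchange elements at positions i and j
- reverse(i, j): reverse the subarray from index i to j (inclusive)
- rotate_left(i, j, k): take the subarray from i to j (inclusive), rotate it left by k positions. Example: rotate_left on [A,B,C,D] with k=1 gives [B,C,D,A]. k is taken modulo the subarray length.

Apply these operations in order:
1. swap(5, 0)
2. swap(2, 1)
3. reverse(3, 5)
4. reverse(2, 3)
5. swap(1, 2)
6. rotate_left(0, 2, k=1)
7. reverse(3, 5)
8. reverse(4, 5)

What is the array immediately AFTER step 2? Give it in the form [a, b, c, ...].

Answer: [1, 3, 0, 2, 5, 4]

Derivation:
After 1 (swap(5, 0)): [1, 0, 3, 2, 5, 4]
After 2 (swap(2, 1)): [1, 3, 0, 2, 5, 4]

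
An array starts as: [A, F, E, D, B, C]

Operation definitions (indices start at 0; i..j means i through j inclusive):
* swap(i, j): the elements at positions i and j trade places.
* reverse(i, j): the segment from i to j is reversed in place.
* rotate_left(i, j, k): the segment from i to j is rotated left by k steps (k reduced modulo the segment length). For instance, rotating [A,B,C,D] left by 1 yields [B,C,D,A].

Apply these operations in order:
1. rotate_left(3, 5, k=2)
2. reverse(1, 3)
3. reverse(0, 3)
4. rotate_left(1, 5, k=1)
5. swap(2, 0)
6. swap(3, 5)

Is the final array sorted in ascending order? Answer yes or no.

After 1 (rotate_left(3, 5, k=2)): [A, F, E, C, D, B]
After 2 (reverse(1, 3)): [A, C, E, F, D, B]
After 3 (reverse(0, 3)): [F, E, C, A, D, B]
After 4 (rotate_left(1, 5, k=1)): [F, C, A, D, B, E]
After 5 (swap(2, 0)): [A, C, F, D, B, E]
After 6 (swap(3, 5)): [A, C, F, E, B, D]

Answer: no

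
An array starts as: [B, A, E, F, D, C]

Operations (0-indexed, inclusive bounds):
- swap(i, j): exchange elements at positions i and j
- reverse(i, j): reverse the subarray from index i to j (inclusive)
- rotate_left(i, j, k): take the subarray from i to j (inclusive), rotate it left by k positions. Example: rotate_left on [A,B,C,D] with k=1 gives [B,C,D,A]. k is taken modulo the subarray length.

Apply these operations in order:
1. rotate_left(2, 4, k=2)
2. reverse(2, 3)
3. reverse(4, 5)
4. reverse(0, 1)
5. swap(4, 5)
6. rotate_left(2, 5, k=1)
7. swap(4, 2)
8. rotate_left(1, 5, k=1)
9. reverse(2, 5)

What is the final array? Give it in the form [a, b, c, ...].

After 1 (rotate_left(2, 4, k=2)): [B, A, D, E, F, C]
After 2 (reverse(2, 3)): [B, A, E, D, F, C]
After 3 (reverse(4, 5)): [B, A, E, D, C, F]
After 4 (reverse(0, 1)): [A, B, E, D, C, F]
After 5 (swap(4, 5)): [A, B, E, D, F, C]
After 6 (rotate_left(2, 5, k=1)): [A, B, D, F, C, E]
After 7 (swap(4, 2)): [A, B, C, F, D, E]
After 8 (rotate_left(1, 5, k=1)): [A, C, F, D, E, B]
After 9 (reverse(2, 5)): [A, C, B, E, D, F]

Answer: [A, C, B, E, D, F]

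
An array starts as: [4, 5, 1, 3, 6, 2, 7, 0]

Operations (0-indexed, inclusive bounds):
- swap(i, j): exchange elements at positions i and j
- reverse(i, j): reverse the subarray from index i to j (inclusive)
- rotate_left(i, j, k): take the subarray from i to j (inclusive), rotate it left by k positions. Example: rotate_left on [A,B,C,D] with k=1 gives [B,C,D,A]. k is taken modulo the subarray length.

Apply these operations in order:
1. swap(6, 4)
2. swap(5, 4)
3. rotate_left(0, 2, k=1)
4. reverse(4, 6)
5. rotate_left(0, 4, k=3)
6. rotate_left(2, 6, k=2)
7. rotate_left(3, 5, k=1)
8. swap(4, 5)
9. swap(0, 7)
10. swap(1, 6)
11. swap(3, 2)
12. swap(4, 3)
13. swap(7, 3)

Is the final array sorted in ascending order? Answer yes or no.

After 1 (swap(6, 4)): [4, 5, 1, 3, 7, 2, 6, 0]
After 2 (swap(5, 4)): [4, 5, 1, 3, 2, 7, 6, 0]
After 3 (rotate_left(0, 2, k=1)): [5, 1, 4, 3, 2, 7, 6, 0]
After 4 (reverse(4, 6)): [5, 1, 4, 3, 6, 7, 2, 0]
After 5 (rotate_left(0, 4, k=3)): [3, 6, 5, 1, 4, 7, 2, 0]
After 6 (rotate_left(2, 6, k=2)): [3, 6, 4, 7, 2, 5, 1, 0]
After 7 (rotate_left(3, 5, k=1)): [3, 6, 4, 2, 5, 7, 1, 0]
After 8 (swap(4, 5)): [3, 6, 4, 2, 7, 5, 1, 0]
After 9 (swap(0, 7)): [0, 6, 4, 2, 7, 5, 1, 3]
After 10 (swap(1, 6)): [0, 1, 4, 2, 7, 5, 6, 3]
After 11 (swap(3, 2)): [0, 1, 2, 4, 7, 5, 6, 3]
After 12 (swap(4, 3)): [0, 1, 2, 7, 4, 5, 6, 3]
After 13 (swap(7, 3)): [0, 1, 2, 3, 4, 5, 6, 7]

Answer: yes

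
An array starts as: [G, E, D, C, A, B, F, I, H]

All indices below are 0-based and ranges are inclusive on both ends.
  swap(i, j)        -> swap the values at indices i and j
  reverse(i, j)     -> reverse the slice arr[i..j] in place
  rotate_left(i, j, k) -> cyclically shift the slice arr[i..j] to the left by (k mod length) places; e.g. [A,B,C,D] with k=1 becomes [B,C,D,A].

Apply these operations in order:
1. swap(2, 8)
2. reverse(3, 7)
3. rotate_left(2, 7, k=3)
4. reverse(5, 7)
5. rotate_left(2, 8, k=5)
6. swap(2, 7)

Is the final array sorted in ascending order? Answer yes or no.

Answer: no

Derivation:
After 1 (swap(2, 8)): [G, E, H, C, A, B, F, I, D]
After 2 (reverse(3, 7)): [G, E, H, I, F, B, A, C, D]
After 3 (rotate_left(2, 7, k=3)): [G, E, B, A, C, H, I, F, D]
After 4 (reverse(5, 7)): [G, E, B, A, C, F, I, H, D]
After 5 (rotate_left(2, 8, k=5)): [G, E, H, D, B, A, C, F, I]
After 6 (swap(2, 7)): [G, E, F, D, B, A, C, H, I]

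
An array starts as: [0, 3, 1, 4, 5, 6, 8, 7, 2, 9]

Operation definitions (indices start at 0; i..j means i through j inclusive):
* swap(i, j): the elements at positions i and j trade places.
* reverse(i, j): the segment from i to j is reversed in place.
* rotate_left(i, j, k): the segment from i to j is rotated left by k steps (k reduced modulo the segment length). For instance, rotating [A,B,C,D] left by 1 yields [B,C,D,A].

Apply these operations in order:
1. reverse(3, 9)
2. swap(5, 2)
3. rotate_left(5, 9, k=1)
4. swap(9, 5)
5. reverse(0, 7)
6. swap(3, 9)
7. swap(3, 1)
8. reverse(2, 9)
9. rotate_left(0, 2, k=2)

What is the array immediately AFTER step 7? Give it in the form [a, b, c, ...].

After 1 (reverse(3, 9)): [0, 3, 1, 9, 2, 7, 8, 6, 5, 4]
After 2 (swap(5, 2)): [0, 3, 7, 9, 2, 1, 8, 6, 5, 4]
After 3 (rotate_left(5, 9, k=1)): [0, 3, 7, 9, 2, 8, 6, 5, 4, 1]
After 4 (swap(9, 5)): [0, 3, 7, 9, 2, 1, 6, 5, 4, 8]
After 5 (reverse(0, 7)): [5, 6, 1, 2, 9, 7, 3, 0, 4, 8]
After 6 (swap(3, 9)): [5, 6, 1, 8, 9, 7, 3, 0, 4, 2]
After 7 (swap(3, 1)): [5, 8, 1, 6, 9, 7, 3, 0, 4, 2]

Answer: [5, 8, 1, 6, 9, 7, 3, 0, 4, 2]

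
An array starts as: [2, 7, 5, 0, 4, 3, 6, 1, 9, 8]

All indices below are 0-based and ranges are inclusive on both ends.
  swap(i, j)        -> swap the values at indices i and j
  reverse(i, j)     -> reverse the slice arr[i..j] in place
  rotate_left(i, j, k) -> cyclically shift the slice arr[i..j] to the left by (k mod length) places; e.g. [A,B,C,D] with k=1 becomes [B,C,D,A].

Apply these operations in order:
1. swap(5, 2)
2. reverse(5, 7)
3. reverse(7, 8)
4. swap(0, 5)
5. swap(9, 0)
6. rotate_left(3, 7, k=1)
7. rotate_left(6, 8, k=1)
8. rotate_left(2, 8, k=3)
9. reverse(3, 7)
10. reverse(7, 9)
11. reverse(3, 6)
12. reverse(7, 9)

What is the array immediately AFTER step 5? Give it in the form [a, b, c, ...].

After 1 (swap(5, 2)): [2, 7, 3, 0, 4, 5, 6, 1, 9, 8]
After 2 (reverse(5, 7)): [2, 7, 3, 0, 4, 1, 6, 5, 9, 8]
After 3 (reverse(7, 8)): [2, 7, 3, 0, 4, 1, 6, 9, 5, 8]
After 4 (swap(0, 5)): [1, 7, 3, 0, 4, 2, 6, 9, 5, 8]
After 5 (swap(9, 0)): [8, 7, 3, 0, 4, 2, 6, 9, 5, 1]

Answer: [8, 7, 3, 0, 4, 2, 6, 9, 5, 1]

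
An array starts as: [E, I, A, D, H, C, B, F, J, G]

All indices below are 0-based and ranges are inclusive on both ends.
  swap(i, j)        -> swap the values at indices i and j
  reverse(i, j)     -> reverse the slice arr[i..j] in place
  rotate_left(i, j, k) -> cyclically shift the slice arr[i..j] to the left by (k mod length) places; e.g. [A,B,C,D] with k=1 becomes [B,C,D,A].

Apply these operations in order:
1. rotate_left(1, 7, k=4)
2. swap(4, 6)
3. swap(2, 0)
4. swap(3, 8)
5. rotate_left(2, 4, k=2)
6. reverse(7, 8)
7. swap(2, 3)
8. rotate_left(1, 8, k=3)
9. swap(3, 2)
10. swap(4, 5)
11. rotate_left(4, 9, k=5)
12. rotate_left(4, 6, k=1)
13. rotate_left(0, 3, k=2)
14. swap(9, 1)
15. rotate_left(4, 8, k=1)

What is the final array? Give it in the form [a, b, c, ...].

After 1 (rotate_left(1, 7, k=4)): [E, C, B, F, I, A, D, H, J, G]
After 2 (swap(4, 6)): [E, C, B, F, D, A, I, H, J, G]
After 3 (swap(2, 0)): [B, C, E, F, D, A, I, H, J, G]
After 4 (swap(3, 8)): [B, C, E, J, D, A, I, H, F, G]
After 5 (rotate_left(2, 4, k=2)): [B, C, D, E, J, A, I, H, F, G]
After 6 (reverse(7, 8)): [B, C, D, E, J, A, I, F, H, G]
After 7 (swap(2, 3)): [B, C, E, D, J, A, I, F, H, G]
After 8 (rotate_left(1, 8, k=3)): [B, J, A, I, F, H, C, E, D, G]
After 9 (swap(3, 2)): [B, J, I, A, F, H, C, E, D, G]
After 10 (swap(4, 5)): [B, J, I, A, H, F, C, E, D, G]
After 11 (rotate_left(4, 9, k=5)): [B, J, I, A, G, H, F, C, E, D]
After 12 (rotate_left(4, 6, k=1)): [B, J, I, A, H, F, G, C, E, D]
After 13 (rotate_left(0, 3, k=2)): [I, A, B, J, H, F, G, C, E, D]
After 14 (swap(9, 1)): [I, D, B, J, H, F, G, C, E, A]
After 15 (rotate_left(4, 8, k=1)): [I, D, B, J, F, G, C, E, H, A]

Answer: [I, D, B, J, F, G, C, E, H, A]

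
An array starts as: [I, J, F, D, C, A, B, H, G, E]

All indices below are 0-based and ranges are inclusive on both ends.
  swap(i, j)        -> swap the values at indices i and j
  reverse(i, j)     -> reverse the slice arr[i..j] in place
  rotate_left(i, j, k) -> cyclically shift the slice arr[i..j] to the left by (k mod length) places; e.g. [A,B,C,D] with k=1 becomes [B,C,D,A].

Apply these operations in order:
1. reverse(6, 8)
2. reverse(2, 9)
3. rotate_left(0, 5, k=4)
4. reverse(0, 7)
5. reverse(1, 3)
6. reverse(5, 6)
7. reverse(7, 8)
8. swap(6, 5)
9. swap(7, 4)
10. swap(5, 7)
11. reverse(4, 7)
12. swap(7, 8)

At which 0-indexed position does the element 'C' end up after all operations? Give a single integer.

After 1 (reverse(6, 8)): [I, J, F, D, C, A, G, H, B, E]
After 2 (reverse(2, 9)): [I, J, E, B, H, G, A, C, D, F]
After 3 (rotate_left(0, 5, k=4)): [H, G, I, J, E, B, A, C, D, F]
After 4 (reverse(0, 7)): [C, A, B, E, J, I, G, H, D, F]
After 5 (reverse(1, 3)): [C, E, B, A, J, I, G, H, D, F]
After 6 (reverse(5, 6)): [C, E, B, A, J, G, I, H, D, F]
After 7 (reverse(7, 8)): [C, E, B, A, J, G, I, D, H, F]
After 8 (swap(6, 5)): [C, E, B, A, J, I, G, D, H, F]
After 9 (swap(7, 4)): [C, E, B, A, D, I, G, J, H, F]
After 10 (swap(5, 7)): [C, E, B, A, D, J, G, I, H, F]
After 11 (reverse(4, 7)): [C, E, B, A, I, G, J, D, H, F]
After 12 (swap(7, 8)): [C, E, B, A, I, G, J, H, D, F]

Answer: 0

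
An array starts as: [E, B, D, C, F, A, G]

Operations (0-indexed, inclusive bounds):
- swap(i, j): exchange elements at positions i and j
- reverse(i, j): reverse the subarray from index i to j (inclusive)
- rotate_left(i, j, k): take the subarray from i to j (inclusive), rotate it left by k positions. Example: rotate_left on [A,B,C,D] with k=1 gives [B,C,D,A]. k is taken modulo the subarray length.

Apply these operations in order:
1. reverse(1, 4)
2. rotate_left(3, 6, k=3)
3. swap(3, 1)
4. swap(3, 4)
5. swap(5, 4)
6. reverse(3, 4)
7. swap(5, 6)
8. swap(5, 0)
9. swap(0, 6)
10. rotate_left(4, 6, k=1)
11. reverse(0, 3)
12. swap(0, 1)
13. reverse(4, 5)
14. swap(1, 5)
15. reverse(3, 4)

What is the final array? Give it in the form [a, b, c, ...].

After 1 (reverse(1, 4)): [E, F, C, D, B, A, G]
After 2 (rotate_left(3, 6, k=3)): [E, F, C, G, D, B, A]
After 3 (swap(3, 1)): [E, G, C, F, D, B, A]
After 4 (swap(3, 4)): [E, G, C, D, F, B, A]
After 5 (swap(5, 4)): [E, G, C, D, B, F, A]
After 6 (reverse(3, 4)): [E, G, C, B, D, F, A]
After 7 (swap(5, 6)): [E, G, C, B, D, A, F]
After 8 (swap(5, 0)): [A, G, C, B, D, E, F]
After 9 (swap(0, 6)): [F, G, C, B, D, E, A]
After 10 (rotate_left(4, 6, k=1)): [F, G, C, B, E, A, D]
After 11 (reverse(0, 3)): [B, C, G, F, E, A, D]
After 12 (swap(0, 1)): [C, B, G, F, E, A, D]
After 13 (reverse(4, 5)): [C, B, G, F, A, E, D]
After 14 (swap(1, 5)): [C, E, G, F, A, B, D]
After 15 (reverse(3, 4)): [C, E, G, A, F, B, D]

Answer: [C, E, G, A, F, B, D]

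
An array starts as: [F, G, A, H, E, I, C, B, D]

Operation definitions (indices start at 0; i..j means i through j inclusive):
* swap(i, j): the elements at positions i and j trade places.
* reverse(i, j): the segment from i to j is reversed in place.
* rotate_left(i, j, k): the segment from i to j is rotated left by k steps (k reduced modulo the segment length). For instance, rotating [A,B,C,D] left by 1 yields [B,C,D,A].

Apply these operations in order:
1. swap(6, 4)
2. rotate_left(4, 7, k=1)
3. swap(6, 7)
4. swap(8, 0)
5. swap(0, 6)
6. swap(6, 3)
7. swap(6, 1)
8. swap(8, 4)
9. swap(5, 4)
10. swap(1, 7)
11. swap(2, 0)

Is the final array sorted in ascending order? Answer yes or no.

After 1 (swap(6, 4)): [F, G, A, H, C, I, E, B, D]
After 2 (rotate_left(4, 7, k=1)): [F, G, A, H, I, E, B, C, D]
After 3 (swap(6, 7)): [F, G, A, H, I, E, C, B, D]
After 4 (swap(8, 0)): [D, G, A, H, I, E, C, B, F]
After 5 (swap(0, 6)): [C, G, A, H, I, E, D, B, F]
After 6 (swap(6, 3)): [C, G, A, D, I, E, H, B, F]
After 7 (swap(6, 1)): [C, H, A, D, I, E, G, B, F]
After 8 (swap(8, 4)): [C, H, A, D, F, E, G, B, I]
After 9 (swap(5, 4)): [C, H, A, D, E, F, G, B, I]
After 10 (swap(1, 7)): [C, B, A, D, E, F, G, H, I]
After 11 (swap(2, 0)): [A, B, C, D, E, F, G, H, I]

Answer: yes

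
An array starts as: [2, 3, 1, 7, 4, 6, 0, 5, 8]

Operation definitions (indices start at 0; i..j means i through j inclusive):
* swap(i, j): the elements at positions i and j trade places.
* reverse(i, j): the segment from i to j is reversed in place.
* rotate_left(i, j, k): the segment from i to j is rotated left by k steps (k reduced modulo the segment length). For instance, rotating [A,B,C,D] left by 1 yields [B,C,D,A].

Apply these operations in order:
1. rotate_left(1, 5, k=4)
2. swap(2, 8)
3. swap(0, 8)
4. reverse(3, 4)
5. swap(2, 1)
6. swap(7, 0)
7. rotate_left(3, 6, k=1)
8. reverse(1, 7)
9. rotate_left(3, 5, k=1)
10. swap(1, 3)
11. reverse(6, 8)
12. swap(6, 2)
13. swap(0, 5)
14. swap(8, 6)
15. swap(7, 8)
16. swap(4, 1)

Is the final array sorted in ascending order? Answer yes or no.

After 1 (rotate_left(1, 5, k=4)): [2, 6, 3, 1, 7, 4, 0, 5, 8]
After 2 (swap(2, 8)): [2, 6, 8, 1, 7, 4, 0, 5, 3]
After 3 (swap(0, 8)): [3, 6, 8, 1, 7, 4, 0, 5, 2]
After 4 (reverse(3, 4)): [3, 6, 8, 7, 1, 4, 0, 5, 2]
After 5 (swap(2, 1)): [3, 8, 6, 7, 1, 4, 0, 5, 2]
After 6 (swap(7, 0)): [5, 8, 6, 7, 1, 4, 0, 3, 2]
After 7 (rotate_left(3, 6, k=1)): [5, 8, 6, 1, 4, 0, 7, 3, 2]
After 8 (reverse(1, 7)): [5, 3, 7, 0, 4, 1, 6, 8, 2]
After 9 (rotate_left(3, 5, k=1)): [5, 3, 7, 4, 1, 0, 6, 8, 2]
After 10 (swap(1, 3)): [5, 4, 7, 3, 1, 0, 6, 8, 2]
After 11 (reverse(6, 8)): [5, 4, 7, 3, 1, 0, 2, 8, 6]
After 12 (swap(6, 2)): [5, 4, 2, 3, 1, 0, 7, 8, 6]
After 13 (swap(0, 5)): [0, 4, 2, 3, 1, 5, 7, 8, 6]
After 14 (swap(8, 6)): [0, 4, 2, 3, 1, 5, 6, 8, 7]
After 15 (swap(7, 8)): [0, 4, 2, 3, 1, 5, 6, 7, 8]
After 16 (swap(4, 1)): [0, 1, 2, 3, 4, 5, 6, 7, 8]

Answer: yes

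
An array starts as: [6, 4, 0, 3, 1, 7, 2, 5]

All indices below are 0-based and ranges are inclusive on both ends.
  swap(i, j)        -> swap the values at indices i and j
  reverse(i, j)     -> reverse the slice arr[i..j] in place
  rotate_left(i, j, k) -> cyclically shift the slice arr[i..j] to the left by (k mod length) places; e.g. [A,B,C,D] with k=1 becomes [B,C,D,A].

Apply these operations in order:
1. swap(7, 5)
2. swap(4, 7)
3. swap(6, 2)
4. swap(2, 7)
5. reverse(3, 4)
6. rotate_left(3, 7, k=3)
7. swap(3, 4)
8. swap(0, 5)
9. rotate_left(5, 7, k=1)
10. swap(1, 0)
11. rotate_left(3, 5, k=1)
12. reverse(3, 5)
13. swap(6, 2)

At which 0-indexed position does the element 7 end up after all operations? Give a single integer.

Answer: 1

Derivation:
After 1 (swap(7, 5)): [6, 4, 0, 3, 1, 5, 2, 7]
After 2 (swap(4, 7)): [6, 4, 0, 3, 7, 5, 2, 1]
After 3 (swap(6, 2)): [6, 4, 2, 3, 7, 5, 0, 1]
After 4 (swap(2, 7)): [6, 4, 1, 3, 7, 5, 0, 2]
After 5 (reverse(3, 4)): [6, 4, 1, 7, 3, 5, 0, 2]
After 6 (rotate_left(3, 7, k=3)): [6, 4, 1, 0, 2, 7, 3, 5]
After 7 (swap(3, 4)): [6, 4, 1, 2, 0, 7, 3, 5]
After 8 (swap(0, 5)): [7, 4, 1, 2, 0, 6, 3, 5]
After 9 (rotate_left(5, 7, k=1)): [7, 4, 1, 2, 0, 3, 5, 6]
After 10 (swap(1, 0)): [4, 7, 1, 2, 0, 3, 5, 6]
After 11 (rotate_left(3, 5, k=1)): [4, 7, 1, 0, 3, 2, 5, 6]
After 12 (reverse(3, 5)): [4, 7, 1, 2, 3, 0, 5, 6]
After 13 (swap(6, 2)): [4, 7, 5, 2, 3, 0, 1, 6]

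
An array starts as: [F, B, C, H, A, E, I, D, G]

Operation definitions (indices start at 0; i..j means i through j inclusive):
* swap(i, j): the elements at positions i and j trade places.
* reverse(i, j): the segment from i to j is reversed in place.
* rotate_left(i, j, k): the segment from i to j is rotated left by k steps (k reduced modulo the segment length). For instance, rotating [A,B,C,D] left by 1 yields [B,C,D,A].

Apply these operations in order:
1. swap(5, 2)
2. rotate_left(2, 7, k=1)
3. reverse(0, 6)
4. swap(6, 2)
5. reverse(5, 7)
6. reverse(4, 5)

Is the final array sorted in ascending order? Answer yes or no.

Answer: no

Derivation:
After 1 (swap(5, 2)): [F, B, E, H, A, C, I, D, G]
After 2 (rotate_left(2, 7, k=1)): [F, B, H, A, C, I, D, E, G]
After 3 (reverse(0, 6)): [D, I, C, A, H, B, F, E, G]
After 4 (swap(6, 2)): [D, I, F, A, H, B, C, E, G]
After 5 (reverse(5, 7)): [D, I, F, A, H, E, C, B, G]
After 6 (reverse(4, 5)): [D, I, F, A, E, H, C, B, G]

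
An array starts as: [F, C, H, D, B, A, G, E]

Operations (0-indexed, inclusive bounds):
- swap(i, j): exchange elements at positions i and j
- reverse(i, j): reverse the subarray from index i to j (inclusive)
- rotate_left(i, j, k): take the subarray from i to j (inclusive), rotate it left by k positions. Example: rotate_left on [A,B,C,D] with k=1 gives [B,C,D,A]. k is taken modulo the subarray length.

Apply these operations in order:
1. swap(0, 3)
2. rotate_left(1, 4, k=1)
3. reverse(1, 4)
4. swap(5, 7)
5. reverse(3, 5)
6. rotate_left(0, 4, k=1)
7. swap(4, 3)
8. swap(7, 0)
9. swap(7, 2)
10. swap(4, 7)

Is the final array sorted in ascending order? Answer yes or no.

After 1 (swap(0, 3)): [D, C, H, F, B, A, G, E]
After 2 (rotate_left(1, 4, k=1)): [D, H, F, B, C, A, G, E]
After 3 (reverse(1, 4)): [D, C, B, F, H, A, G, E]
After 4 (swap(5, 7)): [D, C, B, F, H, E, G, A]
After 5 (reverse(3, 5)): [D, C, B, E, H, F, G, A]
After 6 (rotate_left(0, 4, k=1)): [C, B, E, H, D, F, G, A]
After 7 (swap(4, 3)): [C, B, E, D, H, F, G, A]
After 8 (swap(7, 0)): [A, B, E, D, H, F, G, C]
After 9 (swap(7, 2)): [A, B, C, D, H, F, G, E]
After 10 (swap(4, 7)): [A, B, C, D, E, F, G, H]

Answer: yes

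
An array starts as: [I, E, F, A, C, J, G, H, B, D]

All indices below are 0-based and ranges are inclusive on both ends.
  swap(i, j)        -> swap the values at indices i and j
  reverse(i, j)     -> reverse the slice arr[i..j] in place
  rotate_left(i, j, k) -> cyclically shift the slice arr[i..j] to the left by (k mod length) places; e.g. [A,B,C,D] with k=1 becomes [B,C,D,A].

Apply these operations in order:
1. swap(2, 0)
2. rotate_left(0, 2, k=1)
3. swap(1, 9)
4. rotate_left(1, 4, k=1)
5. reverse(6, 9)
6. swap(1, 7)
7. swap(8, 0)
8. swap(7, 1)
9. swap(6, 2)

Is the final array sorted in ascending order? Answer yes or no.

Answer: no

Derivation:
After 1 (swap(2, 0)): [F, E, I, A, C, J, G, H, B, D]
After 2 (rotate_left(0, 2, k=1)): [E, I, F, A, C, J, G, H, B, D]
After 3 (swap(1, 9)): [E, D, F, A, C, J, G, H, B, I]
After 4 (rotate_left(1, 4, k=1)): [E, F, A, C, D, J, G, H, B, I]
After 5 (reverse(6, 9)): [E, F, A, C, D, J, I, B, H, G]
After 6 (swap(1, 7)): [E, B, A, C, D, J, I, F, H, G]
After 7 (swap(8, 0)): [H, B, A, C, D, J, I, F, E, G]
After 8 (swap(7, 1)): [H, F, A, C, D, J, I, B, E, G]
After 9 (swap(6, 2)): [H, F, I, C, D, J, A, B, E, G]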